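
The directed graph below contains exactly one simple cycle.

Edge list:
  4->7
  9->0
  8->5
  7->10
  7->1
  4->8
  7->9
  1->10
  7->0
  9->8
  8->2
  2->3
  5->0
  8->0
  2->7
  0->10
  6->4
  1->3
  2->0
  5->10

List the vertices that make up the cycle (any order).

2, 7, 8, 9

DFS with gray/black marking from 8:
8 gray
  5 gray
    0 gray
      10 gray
      10 black
    0 black
    5→10: 10 black — skip
  5 black
  2 gray
    3 gray
    3 black
    7 gray
      9 gray
        9→0: 0 black — skip
        9→8: 8 is gray → back edge
Back edge closes the cycle 8 → 2 → 7 → 9 → 8; its vertices are {2, 7, 8, 9}.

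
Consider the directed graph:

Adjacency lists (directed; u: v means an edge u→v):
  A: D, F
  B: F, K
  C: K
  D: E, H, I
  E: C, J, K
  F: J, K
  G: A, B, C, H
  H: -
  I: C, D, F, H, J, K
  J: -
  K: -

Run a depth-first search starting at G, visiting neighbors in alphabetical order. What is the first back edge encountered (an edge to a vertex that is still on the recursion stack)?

DFS from G (visiting neighbors in alphabetical order); mark gray on enter, black on exit:
G gray
  A gray
    D gray
      E gray
        C gray
          K gray
          K black
        C black
        J gray
        J black
        E→K: K black — skip
      E black
      H gray
      H black
      I gray
        I→C: C black — skip
        I→D: D is gray → back edge
First back edge: I → D.

I->D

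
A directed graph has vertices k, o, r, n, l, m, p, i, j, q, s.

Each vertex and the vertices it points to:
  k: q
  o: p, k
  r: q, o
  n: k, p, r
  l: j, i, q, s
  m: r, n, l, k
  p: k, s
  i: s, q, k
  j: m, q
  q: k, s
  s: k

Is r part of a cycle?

No

r lies on a cycle iff there is a path from r back to itself.
Exploring from r, it never reaches itself; equivalently, its strongly connected component is a singleton.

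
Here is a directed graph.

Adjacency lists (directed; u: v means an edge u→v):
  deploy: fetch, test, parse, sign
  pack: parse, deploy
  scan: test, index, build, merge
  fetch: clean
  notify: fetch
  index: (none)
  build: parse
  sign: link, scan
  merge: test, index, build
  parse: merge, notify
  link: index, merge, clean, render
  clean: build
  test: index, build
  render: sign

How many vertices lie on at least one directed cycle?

A vertex is on a directed cycle iff it belongs to a strongly connected component of size ≥ 2 (or has a self-loop).
The vertices on cycles are {link, sign, test, build, clean, fetch, merge, parse, notify, render} — 10 in total.

10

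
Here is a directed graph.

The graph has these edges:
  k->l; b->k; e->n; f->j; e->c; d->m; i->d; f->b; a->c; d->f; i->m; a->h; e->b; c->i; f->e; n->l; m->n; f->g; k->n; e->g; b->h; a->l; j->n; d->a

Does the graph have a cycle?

Yes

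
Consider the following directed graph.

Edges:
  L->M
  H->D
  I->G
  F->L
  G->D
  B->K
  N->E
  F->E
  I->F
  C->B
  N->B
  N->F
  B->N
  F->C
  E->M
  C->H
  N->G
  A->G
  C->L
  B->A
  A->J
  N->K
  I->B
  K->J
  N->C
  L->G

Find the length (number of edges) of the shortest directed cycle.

For each vertex v, BFS finds the shortest path from v back to v.
The shortest such closed walk is B → N → B, length 2.

2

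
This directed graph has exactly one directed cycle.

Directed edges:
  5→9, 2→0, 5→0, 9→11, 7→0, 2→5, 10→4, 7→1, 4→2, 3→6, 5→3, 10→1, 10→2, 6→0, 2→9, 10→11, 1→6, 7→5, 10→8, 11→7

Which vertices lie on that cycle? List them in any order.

DFS with gray/black marking from 11:
11 gray
  7 gray
    5 gray
      3 gray
        6 gray
          0 gray
          0 black
        6 black
      3 black
      5→0: 0 black — skip
      9 gray
        9→11: 11 is gray → back edge
Back edge closes the cycle 11 → 7 → 5 → 9 → 11; its vertices are {5, 7, 9, 11}.

5, 7, 9, 11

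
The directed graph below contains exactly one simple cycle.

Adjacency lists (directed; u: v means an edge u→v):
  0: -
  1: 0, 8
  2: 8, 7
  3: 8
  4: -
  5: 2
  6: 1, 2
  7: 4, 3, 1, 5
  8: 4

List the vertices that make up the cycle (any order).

2, 5, 7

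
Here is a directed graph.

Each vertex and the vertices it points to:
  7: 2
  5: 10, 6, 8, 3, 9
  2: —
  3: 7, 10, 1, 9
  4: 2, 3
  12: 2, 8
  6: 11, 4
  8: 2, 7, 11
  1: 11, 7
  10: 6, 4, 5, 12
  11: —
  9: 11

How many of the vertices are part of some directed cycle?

5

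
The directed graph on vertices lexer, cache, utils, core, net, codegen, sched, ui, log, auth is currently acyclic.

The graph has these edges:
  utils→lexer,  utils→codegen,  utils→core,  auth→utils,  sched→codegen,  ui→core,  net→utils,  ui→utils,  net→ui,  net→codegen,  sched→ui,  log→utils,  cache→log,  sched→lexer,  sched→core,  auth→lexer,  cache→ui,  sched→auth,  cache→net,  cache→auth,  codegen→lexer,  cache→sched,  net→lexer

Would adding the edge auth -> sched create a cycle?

Yes

Adding auth→sched creates a cycle iff sched can already reach auth.
Path from sched: sched → auth.
So sched → … → auth → sched is a cycle.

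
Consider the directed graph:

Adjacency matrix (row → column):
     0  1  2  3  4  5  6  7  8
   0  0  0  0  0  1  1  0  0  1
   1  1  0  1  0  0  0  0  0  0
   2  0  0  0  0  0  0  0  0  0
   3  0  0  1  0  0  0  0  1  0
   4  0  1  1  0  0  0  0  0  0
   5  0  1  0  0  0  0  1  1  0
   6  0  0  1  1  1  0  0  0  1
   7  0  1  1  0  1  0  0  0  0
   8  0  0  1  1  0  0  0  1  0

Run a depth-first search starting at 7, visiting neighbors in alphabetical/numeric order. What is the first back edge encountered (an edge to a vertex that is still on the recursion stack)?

4->1

DFS from 7 (visiting neighbors in alphabetical/numeric order); mark gray on enter, black on exit:
7 gray
  1 gray
    0 gray
      4 gray
        4→1: 1 is gray → back edge
First back edge: 4 → 1.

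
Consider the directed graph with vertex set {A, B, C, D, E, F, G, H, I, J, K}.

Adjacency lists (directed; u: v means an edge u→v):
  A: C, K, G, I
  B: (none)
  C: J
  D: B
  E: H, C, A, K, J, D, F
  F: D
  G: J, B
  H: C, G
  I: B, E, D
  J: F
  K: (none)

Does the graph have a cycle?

DFS with white/gray/black marking, starting from G:
G gray
  J gray
    F gray
      D gray
        B gray
        B black
      D black
    F black
  J black
  G→B: B black — skip
G black
A gray
  C gray
    C→J: J black — skip
  C black
  K gray
  K black
  A→G: G black — skip
  I gray
    I→B: B black — skip
    E gray
      H gray
        H→C: C black — skip
        H→G: G black — skip
      H black
      E→C: C black — skip
      E→A: A is gray → back edge
Back edge found, so a cycle exists: A → I → E → A.

Yes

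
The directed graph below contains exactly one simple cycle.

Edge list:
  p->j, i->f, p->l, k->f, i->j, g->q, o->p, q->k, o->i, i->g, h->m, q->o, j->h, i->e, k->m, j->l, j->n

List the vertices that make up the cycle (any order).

g, i, o, q

DFS with gray/black marking from q:
q gray
  o gray
    i gray
      j gray
        h gray
          m gray
          m black
        h black
        l gray
        l black
        n gray
        n black
      j black
      e gray
      e black
      g gray
        g→q: q is gray → back edge
Back edge closes the cycle q → o → i → g → q; its vertices are {g, i, o, q}.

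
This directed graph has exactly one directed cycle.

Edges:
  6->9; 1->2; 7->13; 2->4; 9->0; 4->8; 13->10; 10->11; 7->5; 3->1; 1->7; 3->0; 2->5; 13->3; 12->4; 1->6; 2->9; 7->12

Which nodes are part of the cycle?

1, 3, 7, 13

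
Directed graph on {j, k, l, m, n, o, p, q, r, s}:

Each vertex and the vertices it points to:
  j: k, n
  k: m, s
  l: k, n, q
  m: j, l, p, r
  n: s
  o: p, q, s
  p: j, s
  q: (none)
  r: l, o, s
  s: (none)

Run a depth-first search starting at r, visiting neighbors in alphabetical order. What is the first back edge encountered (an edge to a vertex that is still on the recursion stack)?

DFS from r (visiting neighbors in alphabetical order); mark gray on enter, black on exit:
r gray
  l gray
    k gray
      m gray
        j gray
          j→k: k is gray → back edge
First back edge: j → k.

j->k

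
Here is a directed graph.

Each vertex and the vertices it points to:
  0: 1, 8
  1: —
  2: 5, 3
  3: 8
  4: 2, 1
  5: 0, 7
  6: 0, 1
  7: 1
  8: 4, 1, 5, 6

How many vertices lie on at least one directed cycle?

7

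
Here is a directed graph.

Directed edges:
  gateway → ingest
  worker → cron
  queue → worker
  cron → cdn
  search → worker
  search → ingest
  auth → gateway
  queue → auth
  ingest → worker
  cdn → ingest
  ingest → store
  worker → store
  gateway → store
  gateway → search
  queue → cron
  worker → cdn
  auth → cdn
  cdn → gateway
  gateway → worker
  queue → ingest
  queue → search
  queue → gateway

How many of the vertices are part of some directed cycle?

A vertex is on a directed cycle iff it belongs to a strongly connected component of size ≥ 2 (or has a self-loop).
The vertices on cycles are {cdn, cron, ingest, search, worker, gateway} — 6 in total.

6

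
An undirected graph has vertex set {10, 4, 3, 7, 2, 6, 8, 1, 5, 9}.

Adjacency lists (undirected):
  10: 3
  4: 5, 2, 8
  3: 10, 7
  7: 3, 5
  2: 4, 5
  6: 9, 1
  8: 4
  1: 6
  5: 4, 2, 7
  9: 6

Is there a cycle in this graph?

Yes

DFS, tracking each vertex's parent; an edge to a visited non-parent vertex closes a cycle.
Start from 1:
visit 1 (parent –)
  visit 6 (parent 1)
    visit 9 (parent 6)
      9–6: parent, skip
    6–1: parent, skip
visit 10 (parent –)
  visit 3 (parent 10)
    3–10: parent, skip
    visit 7 (parent 3)
      7–3: parent, skip
      visit 5 (parent 7)
        visit 4 (parent 5)
          4–5: parent, skip
          visit 2 (parent 4)
            2–4: parent, skip
            2–5: 5 visited and ≠ parent → cycle
Cycle: 5 – 4 – 2 – 5.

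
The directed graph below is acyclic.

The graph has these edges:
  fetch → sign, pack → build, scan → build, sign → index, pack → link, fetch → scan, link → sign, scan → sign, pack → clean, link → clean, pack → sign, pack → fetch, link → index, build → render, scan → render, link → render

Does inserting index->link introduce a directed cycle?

Yes

Adding index→link creates a cycle iff link can already reach index.
Path from link: link → index.
So link → … → index → link is a cycle.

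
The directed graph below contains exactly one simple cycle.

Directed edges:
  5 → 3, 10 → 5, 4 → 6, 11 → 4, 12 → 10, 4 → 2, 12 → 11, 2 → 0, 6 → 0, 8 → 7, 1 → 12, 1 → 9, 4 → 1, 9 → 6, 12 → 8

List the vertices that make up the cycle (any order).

1, 4, 11, 12

DFS with gray/black marking from 4:
4 gray
  2 gray
    0 gray
    0 black
  2 black
  6 gray
    6→0: 0 black — skip
  6 black
  1 gray
    12 gray
      11 gray
        11→4: 4 is gray → back edge
Back edge closes the cycle 4 → 1 → 12 → 11 → 4; its vertices are {1, 4, 11, 12}.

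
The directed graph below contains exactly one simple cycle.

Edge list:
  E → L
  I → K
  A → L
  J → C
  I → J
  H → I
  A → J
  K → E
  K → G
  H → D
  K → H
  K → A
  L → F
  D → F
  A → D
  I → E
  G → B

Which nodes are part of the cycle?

DFS with gray/black marking from H:
H gray
  I gray
    E gray
      L gray
        F gray
        F black
      L black
    E black
    K gray
      K→E: E black — skip
      G gray
        B gray
        B black
      G black
      A gray
        A→L: L black — skip
        J gray
          C gray
          C black
        J black
        D gray
          D→F: F black — skip
        D black
      A black
      K→H: H is gray → back edge
Back edge closes the cycle H → I → K → H; its vertices are {H, I, K}.

H, I, K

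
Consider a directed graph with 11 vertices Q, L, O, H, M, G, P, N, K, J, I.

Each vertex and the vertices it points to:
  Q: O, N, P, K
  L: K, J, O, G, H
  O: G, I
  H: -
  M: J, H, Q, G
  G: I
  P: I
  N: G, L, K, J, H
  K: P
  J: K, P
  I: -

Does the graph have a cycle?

No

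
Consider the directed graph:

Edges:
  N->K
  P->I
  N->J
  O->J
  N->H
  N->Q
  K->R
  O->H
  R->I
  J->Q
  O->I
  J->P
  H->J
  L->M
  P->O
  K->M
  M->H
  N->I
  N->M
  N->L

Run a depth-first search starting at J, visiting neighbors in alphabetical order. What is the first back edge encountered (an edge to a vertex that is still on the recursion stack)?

DFS from J (visiting neighbors in alphabetical order); mark gray on enter, black on exit:
J gray
  P gray
    I gray
    I black
    O gray
      H gray
        H→J: J is gray → back edge
First back edge: H → J.

H→J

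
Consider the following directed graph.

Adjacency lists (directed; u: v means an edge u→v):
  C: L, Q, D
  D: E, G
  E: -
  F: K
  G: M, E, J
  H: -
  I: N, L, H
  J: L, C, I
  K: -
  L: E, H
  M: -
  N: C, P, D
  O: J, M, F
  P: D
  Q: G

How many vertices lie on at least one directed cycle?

8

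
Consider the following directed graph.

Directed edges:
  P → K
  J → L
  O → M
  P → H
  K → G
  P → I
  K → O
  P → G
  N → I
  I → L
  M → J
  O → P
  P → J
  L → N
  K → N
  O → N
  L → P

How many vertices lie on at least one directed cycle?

A vertex is on a directed cycle iff it belongs to a strongly connected component of size ≥ 2 (or has a self-loop).
The vertices on cycles are {I, J, K, L, M, N, O, P} — 8 in total.

8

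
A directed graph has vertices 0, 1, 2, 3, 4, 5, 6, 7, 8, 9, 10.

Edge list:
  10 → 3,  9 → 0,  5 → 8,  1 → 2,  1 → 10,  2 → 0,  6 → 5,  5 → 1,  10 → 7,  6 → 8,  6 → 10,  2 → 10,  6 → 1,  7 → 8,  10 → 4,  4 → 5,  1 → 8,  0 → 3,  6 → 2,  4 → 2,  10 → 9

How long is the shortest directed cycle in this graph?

For each vertex v, BFS finds the shortest path from v back to v.
The shortest such closed walk is 10 → 4 → 2 → 10, length 3.

3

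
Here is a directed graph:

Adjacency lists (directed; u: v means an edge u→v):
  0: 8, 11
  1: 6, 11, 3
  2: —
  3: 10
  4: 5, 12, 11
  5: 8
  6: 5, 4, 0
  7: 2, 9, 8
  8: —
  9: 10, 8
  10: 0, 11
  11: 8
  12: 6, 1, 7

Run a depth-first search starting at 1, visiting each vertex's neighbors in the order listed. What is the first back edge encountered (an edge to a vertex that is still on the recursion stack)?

DFS from 1 (visiting each vertex's neighbors in the order listed); mark gray on enter, black on exit:
1 gray
  6 gray
    5 gray
      8 gray
      8 black
    5 black
    4 gray
      4→5: 5 black — skip
      12 gray
        12→6: 6 is gray → back edge
First back edge: 12 → 6.

12→6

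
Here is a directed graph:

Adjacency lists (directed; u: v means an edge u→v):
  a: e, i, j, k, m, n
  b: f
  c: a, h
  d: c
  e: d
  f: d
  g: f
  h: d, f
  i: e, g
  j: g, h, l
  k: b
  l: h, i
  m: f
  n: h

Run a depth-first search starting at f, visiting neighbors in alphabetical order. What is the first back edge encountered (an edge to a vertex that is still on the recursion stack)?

e->d

DFS from f (visiting neighbors in alphabetical order); mark gray on enter, black on exit:
f gray
  d gray
    c gray
      a gray
        e gray
          e→d: d is gray → back edge
First back edge: e → d.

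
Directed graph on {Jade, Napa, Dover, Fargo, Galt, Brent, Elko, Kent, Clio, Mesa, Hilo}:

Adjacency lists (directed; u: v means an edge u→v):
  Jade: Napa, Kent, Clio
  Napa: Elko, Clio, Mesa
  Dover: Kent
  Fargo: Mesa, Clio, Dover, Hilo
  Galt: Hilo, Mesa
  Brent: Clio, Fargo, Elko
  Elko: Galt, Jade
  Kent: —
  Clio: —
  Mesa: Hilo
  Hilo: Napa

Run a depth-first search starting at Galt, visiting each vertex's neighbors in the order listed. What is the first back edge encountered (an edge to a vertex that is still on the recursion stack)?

Elko→Galt

DFS from Galt (visiting each vertex's neighbors in the order listed); mark gray on enter, black on exit:
Galt gray
  Hilo gray
    Napa gray
      Elko gray
        Elko→Galt: Galt is gray → back edge
First back edge: Elko → Galt.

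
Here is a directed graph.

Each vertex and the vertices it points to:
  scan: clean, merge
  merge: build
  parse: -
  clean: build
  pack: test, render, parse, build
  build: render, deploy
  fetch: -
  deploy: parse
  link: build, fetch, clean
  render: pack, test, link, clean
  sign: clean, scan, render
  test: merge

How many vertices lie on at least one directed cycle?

7

A vertex is on a directed cycle iff it belongs to a strongly connected component of size ≥ 2 (or has a self-loop).
The vertices on cycles are {link, pack, test, build, clean, merge, render} — 7 in total.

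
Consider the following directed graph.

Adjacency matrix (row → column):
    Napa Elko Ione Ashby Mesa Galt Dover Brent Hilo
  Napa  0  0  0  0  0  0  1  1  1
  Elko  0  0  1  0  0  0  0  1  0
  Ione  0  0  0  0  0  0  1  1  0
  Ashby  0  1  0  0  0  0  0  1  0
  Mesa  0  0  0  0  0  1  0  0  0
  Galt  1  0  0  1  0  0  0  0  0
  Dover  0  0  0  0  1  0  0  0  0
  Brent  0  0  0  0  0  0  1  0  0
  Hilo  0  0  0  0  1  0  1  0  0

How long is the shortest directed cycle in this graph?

4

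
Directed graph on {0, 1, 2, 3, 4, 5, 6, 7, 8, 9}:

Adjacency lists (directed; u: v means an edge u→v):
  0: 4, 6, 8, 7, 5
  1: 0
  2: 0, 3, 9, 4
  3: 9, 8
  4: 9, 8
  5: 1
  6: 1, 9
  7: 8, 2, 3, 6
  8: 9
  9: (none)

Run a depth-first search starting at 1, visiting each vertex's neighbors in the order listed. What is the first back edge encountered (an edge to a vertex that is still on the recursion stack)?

6→1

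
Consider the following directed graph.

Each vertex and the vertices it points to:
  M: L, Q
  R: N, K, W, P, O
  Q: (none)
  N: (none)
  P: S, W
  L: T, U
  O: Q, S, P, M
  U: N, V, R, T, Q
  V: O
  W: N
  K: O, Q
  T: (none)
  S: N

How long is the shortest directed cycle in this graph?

For each vertex v, BFS finds the shortest path from v back to v.
The shortest such closed walk is U → R → O → M → L → U, length 5.

5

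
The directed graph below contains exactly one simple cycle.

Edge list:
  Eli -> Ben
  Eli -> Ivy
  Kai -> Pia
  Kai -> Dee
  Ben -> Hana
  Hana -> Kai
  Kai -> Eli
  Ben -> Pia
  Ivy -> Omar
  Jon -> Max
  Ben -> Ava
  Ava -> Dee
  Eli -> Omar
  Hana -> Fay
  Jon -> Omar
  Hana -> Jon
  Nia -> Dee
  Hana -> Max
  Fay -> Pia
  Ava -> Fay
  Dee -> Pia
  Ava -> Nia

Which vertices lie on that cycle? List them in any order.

Ben, Eli, Kai, Hana

DFS with gray/black marking from Ben:
Ben gray
  Ava gray
    Nia gray
      Dee gray
        Pia gray
        Pia black
      Dee black
    Nia black
    Ava→Dee: Dee black — skip
    Fay gray
      Fay→Pia: Pia black — skip
    Fay black
  Ava black
  Hana gray
    Max gray
    Max black
    Hana→Fay: Fay black — skip
    Jon gray
      Jon→Max: Max black — skip
      Omar gray
      Omar black
    Jon black
    Kai gray
      Kai→Dee: Dee black — skip
      Eli gray
        Eli→Ben: Ben is gray → back edge
Back edge closes the cycle Ben → Hana → Kai → Eli → Ben; its vertices are {Ben, Eli, Kai, Hana}.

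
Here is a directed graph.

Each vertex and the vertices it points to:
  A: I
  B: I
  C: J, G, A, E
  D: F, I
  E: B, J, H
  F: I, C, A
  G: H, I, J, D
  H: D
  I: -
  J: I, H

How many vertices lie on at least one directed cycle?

A vertex is on a directed cycle iff it belongs to a strongly connected component of size ≥ 2 (or has a self-loop).
The vertices on cycles are {C, D, E, F, G, H, J} — 7 in total.

7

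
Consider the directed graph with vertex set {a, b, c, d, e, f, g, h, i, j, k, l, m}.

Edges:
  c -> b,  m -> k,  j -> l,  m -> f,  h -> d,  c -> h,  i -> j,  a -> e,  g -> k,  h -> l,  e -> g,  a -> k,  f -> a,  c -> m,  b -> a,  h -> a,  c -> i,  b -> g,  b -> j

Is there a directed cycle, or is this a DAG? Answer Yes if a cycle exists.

DFS with white/gray/black marking, starting from a:
a gray
  k gray
  k black
  e gray
    g gray
      g→k: k black — skip
    g black
  e black
a black
b gray
  b→g: g black — skip
  j gray
    l gray
    l black
  j black
  b→a: a black — skip
b black
c gray
  h gray
    h→a: a black — skip
    d gray
    d black
    h→l: l black — skip
  h black
  c→b: b black — skip
  m gray
    f gray
      f→a: a black — skip
    f black
    m→k: k black — skip
  m black
  i gray
    i→j: j black — skip
  i black
c black
Every edge goes to a white or black vertex — no back edge, so the graph is acyclic.

No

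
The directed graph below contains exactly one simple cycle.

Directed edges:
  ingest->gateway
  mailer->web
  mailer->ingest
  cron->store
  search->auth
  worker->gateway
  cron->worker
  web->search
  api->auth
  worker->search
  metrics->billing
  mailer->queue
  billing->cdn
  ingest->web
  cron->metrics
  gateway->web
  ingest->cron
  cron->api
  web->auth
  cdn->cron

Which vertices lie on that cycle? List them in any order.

DFS with gray/black marking from cron:
cron gray
  store gray
  store black
  api gray
    auth gray
    auth black
  api black
  metrics gray
    billing gray
      cdn gray
        cdn→cron: cron is gray → back edge
Back edge closes the cycle cron → metrics → billing → cdn → cron; its vertices are {cdn, cron, billing, metrics}.

cdn, cron, billing, metrics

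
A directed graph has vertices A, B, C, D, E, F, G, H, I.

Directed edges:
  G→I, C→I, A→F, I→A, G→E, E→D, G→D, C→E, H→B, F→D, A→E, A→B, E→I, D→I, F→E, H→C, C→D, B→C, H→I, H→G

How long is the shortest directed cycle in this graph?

3

For each vertex v, BFS finds the shortest path from v back to v.
The shortest such closed walk is I → A → E → I, length 3.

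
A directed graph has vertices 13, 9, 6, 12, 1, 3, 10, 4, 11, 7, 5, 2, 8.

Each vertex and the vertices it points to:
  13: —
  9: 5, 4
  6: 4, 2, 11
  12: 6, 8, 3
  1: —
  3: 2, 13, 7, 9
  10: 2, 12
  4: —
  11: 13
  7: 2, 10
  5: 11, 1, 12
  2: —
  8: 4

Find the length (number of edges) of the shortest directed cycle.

4

For each vertex v, BFS finds the shortest path from v back to v.
The shortest such closed walk is 12 → 3 → 9 → 5 → 12, length 4.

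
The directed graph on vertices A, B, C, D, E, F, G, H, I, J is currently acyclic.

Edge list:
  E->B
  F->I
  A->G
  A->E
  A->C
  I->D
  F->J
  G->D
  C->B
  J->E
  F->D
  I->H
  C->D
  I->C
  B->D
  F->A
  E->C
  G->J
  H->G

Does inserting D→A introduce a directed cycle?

Yes

Adding D→A creates a cycle iff A can already reach D.
Path from A: A → C → D.
So A → … → D → A is a cycle.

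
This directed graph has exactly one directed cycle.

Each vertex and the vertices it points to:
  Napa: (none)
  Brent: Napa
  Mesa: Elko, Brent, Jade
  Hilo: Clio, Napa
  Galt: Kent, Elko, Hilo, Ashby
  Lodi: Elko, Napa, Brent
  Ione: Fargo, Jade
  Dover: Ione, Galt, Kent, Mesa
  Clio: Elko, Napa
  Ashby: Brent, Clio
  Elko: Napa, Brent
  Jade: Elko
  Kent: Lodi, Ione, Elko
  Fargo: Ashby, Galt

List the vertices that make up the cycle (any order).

Galt, Ione, Kent, Fargo

DFS with gray/black marking from Ione:
Ione gray
  Fargo gray
    Ashby gray
      Brent gray
        Napa gray
        Napa black
      Brent black
      Clio gray
        Elko gray
          Elko→Napa: Napa black — skip
          Elko→Brent: Brent black — skip
        Elko black
        Clio→Napa: Napa black — skip
      Clio black
    Ashby black
    Galt gray
      Kent gray
        Lodi gray
          Lodi→Elko: Elko black — skip
          Lodi→Napa: Napa black — skip
          Lodi→Brent: Brent black — skip
        Lodi black
        Kent→Ione: Ione is gray → back edge
Back edge closes the cycle Ione → Fargo → Galt → Kent → Ione; its vertices are {Galt, Ione, Kent, Fargo}.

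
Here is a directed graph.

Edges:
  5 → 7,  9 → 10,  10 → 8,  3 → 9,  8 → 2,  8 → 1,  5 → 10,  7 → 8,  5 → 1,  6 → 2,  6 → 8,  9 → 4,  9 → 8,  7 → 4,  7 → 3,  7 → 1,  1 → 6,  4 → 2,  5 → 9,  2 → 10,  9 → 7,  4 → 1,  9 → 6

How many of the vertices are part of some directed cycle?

8

A vertex is on a directed cycle iff it belongs to a strongly connected component of size ≥ 2 (or has a self-loop).
The vertices on cycles are {1, 2, 3, 6, 7, 8, 9, 10} — 8 in total.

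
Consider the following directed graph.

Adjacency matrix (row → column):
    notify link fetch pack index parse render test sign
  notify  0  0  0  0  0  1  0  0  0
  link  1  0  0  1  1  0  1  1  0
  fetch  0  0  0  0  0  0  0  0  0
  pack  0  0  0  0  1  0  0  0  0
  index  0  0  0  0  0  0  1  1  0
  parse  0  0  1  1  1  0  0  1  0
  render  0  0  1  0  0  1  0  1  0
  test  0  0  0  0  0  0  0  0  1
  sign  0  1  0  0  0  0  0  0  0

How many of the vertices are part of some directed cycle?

A vertex is on a directed cycle iff it belongs to a strongly connected component of size ≥ 2 (or has a self-loop).
The vertices on cycles are {link, pack, sign, test, index, parse, notify, render} — 8 in total.

8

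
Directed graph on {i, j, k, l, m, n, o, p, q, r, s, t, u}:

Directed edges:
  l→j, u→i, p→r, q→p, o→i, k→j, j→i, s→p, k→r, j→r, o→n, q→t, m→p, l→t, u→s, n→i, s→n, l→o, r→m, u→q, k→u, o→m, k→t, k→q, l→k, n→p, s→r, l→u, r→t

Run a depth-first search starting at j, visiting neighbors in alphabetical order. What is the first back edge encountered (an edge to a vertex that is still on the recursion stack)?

p→r

DFS from j (visiting neighbors in alphabetical order); mark gray on enter, black on exit:
j gray
  i gray
  i black
  r gray
    m gray
      p gray
        p→r: r is gray → back edge
First back edge: p → r.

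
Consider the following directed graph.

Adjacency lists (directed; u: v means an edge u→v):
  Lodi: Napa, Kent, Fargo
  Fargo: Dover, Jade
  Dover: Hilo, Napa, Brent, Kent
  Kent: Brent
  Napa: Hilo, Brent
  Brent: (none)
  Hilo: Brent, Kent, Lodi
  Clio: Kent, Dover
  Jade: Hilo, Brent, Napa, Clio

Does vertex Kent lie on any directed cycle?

Kent lies on a cycle iff there is a path from Kent back to itself.
Exploring from Kent, it never reaches itself; equivalently, its strongly connected component is a singleton.

No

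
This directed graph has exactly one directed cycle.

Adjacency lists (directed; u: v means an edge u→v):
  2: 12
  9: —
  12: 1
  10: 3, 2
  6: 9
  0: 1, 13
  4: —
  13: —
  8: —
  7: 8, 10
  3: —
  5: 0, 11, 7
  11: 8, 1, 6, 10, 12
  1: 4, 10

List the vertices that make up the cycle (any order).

1, 2, 10, 12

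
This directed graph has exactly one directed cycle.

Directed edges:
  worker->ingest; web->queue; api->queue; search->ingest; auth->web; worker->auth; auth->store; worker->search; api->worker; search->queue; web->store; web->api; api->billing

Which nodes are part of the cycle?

api, web, auth, worker

DFS with gray/black marking from api:
api gray
  worker gray
    auth gray
      web gray
        queue gray
        queue black
        web→api: api is gray → back edge
Back edge closes the cycle api → worker → auth → web → api; its vertices are {api, web, auth, worker}.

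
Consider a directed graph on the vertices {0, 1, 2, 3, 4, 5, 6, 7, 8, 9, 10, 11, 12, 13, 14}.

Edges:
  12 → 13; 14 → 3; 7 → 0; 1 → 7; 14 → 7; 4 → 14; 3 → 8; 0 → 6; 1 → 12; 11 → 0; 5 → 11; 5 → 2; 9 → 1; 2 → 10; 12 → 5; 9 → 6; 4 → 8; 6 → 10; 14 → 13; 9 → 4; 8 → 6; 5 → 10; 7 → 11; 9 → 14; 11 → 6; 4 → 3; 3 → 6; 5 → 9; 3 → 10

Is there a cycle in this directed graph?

DFS with white/gray/black marking, starting from 13:
13 gray
13 black
0 gray
  6 gray
    10 gray
    10 black
  6 black
0 black
1 gray
  7 gray
    11 gray
      11→0: 0 black — skip
      11→6: 6 black — skip
    11 black
    7→0: 0 black — skip
  7 black
  12 gray
    12→13: 13 black — skip
    5 gray
      9 gray
        14 gray
          3 gray
            8 gray
              8→6: 6 black — skip
            8 black
            3→6: 6 black — skip
            3→10: 10 black — skip
          3 black
          14→13: 13 black — skip
          14→7: 7 black — skip
        14 black
        4 gray
          4→3: 3 black — skip
          4→14: 14 black — skip
          4→8: 8 black — skip
        4 black
        9→1: 1 is gray → back edge
Back edge found, so a cycle exists: 1 → 12 → 5 → 9 → 1.

Yes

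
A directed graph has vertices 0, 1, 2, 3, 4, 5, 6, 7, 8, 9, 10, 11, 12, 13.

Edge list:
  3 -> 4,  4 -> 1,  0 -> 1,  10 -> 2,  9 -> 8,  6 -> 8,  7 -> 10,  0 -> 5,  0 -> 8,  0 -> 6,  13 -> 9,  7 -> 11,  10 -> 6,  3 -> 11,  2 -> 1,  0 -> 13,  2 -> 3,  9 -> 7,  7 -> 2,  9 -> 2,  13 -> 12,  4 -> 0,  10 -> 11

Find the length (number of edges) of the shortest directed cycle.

For each vertex v, BFS finds the shortest path from v back to v.
The shortest such closed walk is 4 → 0 → 13 → 9 → 2 → 3 → 4, length 6.

6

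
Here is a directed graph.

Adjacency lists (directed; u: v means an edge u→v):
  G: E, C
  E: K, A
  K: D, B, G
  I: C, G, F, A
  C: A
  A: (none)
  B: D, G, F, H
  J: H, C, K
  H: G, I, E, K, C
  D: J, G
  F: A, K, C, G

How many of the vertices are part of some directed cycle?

9

A vertex is on a directed cycle iff it belongs to a strongly connected component of size ≥ 2 (or has a self-loop).
The vertices on cycles are {B, D, E, F, G, H, I, J, K} — 9 in total.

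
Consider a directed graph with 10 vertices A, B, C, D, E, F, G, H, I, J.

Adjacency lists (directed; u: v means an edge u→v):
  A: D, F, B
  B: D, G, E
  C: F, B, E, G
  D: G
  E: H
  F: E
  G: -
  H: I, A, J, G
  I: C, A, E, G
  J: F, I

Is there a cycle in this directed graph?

Yes

DFS with white/gray/black marking, starting from H:
H gray
  I gray
    C gray
      F gray
        E gray
          E→H: H is gray → back edge
Back edge found, so a cycle exists: H → I → C → F → E → H.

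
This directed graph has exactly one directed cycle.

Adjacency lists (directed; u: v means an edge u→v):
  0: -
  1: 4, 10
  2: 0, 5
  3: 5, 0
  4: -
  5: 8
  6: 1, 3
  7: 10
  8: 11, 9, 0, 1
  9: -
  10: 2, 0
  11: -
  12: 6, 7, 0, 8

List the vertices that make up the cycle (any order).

1, 2, 5, 8, 10

DFS with gray/black marking from 8:
8 gray
  11 gray
  11 black
  9 gray
  9 black
  0 gray
  0 black
  1 gray
    4 gray
    4 black
    10 gray
      2 gray
        2→0: 0 black — skip
        5 gray
          5→8: 8 is gray → back edge
Back edge closes the cycle 8 → 1 → 10 → 2 → 5 → 8; its vertices are {1, 2, 5, 8, 10}.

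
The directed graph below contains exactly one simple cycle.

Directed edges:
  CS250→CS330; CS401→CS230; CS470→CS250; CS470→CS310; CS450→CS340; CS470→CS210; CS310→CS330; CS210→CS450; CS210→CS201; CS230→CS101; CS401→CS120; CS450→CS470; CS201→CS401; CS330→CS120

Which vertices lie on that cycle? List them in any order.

DFS with gray/black marking from CS450:
CS450 gray
  CS340 gray
  CS340 black
  CS470 gray
    CS250 gray
      CS330 gray
        CS120 gray
        CS120 black
      CS330 black
    CS250 black
    CS210 gray
      CS210→CS450: CS450 is gray → back edge
Back edge closes the cycle CS450 → CS470 → CS210 → CS450; its vertices are {CS210, CS450, CS470}.

CS210, CS450, CS470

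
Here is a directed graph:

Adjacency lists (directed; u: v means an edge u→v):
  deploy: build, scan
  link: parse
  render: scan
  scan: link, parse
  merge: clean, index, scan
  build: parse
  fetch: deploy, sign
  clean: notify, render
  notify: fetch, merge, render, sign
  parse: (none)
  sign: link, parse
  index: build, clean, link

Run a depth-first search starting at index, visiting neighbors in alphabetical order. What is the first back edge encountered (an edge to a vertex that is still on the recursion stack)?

merge->clean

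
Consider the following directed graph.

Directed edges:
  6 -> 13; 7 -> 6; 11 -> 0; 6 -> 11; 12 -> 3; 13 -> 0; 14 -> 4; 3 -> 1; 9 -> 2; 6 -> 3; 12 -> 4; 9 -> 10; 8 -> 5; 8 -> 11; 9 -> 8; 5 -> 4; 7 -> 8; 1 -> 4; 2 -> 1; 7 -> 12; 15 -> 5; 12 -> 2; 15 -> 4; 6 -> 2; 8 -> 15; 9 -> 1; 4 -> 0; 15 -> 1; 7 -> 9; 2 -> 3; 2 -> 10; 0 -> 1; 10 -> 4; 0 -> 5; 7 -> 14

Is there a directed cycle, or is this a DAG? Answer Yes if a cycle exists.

Yes

DFS with white/gray/black marking, starting from 15:
15 gray
  1 gray
    4 gray
      0 gray
        5 gray
          5→4: 4 is gray → back edge
Back edge found, so a cycle exists: 4 → 0 → 5 → 4.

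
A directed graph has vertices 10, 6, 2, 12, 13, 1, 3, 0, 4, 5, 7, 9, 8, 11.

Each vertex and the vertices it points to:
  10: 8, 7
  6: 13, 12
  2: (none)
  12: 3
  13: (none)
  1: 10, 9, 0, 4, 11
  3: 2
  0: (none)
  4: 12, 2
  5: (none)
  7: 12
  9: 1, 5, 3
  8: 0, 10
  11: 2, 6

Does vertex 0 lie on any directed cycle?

No

0 lies on a cycle iff there is a path from 0 back to itself.
Exploring from 0, it never reaches itself; equivalently, its strongly connected component is a singleton.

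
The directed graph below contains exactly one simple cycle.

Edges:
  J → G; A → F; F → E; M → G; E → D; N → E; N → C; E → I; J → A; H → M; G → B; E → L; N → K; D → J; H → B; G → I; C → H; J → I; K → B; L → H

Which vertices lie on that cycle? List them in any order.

A, D, E, F, J

DFS with gray/black marking from E:
E gray
  L gray
    H gray
      B gray
      B black
      M gray
        G gray
          G→B: B black — skip
          I gray
          I black
        G black
      M black
    H black
  L black
  E→I: I black — skip
  D gray
    J gray
      J→I: I black — skip
      J→G: G black — skip
      A gray
        F gray
          F→E: E is gray → back edge
Back edge closes the cycle E → D → J → A → F → E; its vertices are {A, D, E, F, J}.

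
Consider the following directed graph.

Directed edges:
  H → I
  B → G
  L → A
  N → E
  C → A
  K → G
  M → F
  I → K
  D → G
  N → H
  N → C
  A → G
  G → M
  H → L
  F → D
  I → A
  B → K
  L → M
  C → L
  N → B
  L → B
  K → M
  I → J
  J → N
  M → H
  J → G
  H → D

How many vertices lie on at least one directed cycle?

A vertex is on a directed cycle iff it belongs to a strongly connected component of size ≥ 2 (or has a self-loop).
The vertices on cycles are {A, B, C, D, F, G, H, I, J, K, L, M, N} — 13 in total.

13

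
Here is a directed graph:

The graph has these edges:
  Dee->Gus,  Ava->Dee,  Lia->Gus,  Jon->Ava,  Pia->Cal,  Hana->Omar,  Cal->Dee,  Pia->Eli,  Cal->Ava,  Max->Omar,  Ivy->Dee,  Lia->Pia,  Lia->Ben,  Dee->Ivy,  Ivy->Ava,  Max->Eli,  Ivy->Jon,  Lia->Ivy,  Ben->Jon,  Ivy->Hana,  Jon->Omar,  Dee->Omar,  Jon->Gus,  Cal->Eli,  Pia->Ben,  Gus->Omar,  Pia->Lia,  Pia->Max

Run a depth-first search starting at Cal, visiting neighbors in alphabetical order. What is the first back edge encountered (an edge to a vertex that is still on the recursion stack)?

Ivy->Ava

DFS from Cal (visiting neighbors in alphabetical order); mark gray on enter, black on exit:
Cal gray
  Ava gray
    Dee gray
      Gus gray
        Omar gray
        Omar black
      Gus black
      Ivy gray
        Ivy→Ava: Ava is gray → back edge
First back edge: Ivy → Ava.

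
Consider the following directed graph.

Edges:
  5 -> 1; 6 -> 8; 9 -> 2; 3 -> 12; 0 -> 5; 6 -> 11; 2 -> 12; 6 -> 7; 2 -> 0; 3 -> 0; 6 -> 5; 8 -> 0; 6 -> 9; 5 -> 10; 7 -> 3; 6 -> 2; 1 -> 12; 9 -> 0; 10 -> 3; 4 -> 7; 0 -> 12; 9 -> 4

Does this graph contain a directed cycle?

Yes

DFS with white/gray/black marking, starting from 6:
6 gray
  8 gray
    0 gray
      5 gray
        10 gray
          3 gray
            3→0: 0 is gray → back edge
Back edge found, so a cycle exists: 0 → 5 → 10 → 3 → 0.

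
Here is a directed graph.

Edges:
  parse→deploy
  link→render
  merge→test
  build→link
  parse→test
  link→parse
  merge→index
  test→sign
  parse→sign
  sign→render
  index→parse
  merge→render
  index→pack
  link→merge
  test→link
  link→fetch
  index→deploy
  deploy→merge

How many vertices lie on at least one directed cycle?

6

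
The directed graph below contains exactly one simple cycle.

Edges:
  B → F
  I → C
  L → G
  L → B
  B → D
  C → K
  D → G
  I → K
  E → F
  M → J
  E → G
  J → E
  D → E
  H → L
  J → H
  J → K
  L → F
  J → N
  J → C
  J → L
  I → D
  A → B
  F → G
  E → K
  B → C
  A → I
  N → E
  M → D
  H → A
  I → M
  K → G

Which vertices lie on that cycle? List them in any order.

DFS with gray/black marking from M:
M gray
  J gray
    E gray
      K gray
        G gray
        G black
      K black
      F gray
        F→G: G black — skip
      F black
      E→G: G black — skip
    E black
    H gray
      L gray
        L→G: G black — skip
        L→F: F black — skip
        B gray
          B→F: F black — skip
          D gray
            D→G: G black — skip
            D→E: E black — skip
          D black
          C gray
            C→K: K black — skip
          C black
        B black
      L black
      A gray
        A→B: B black — skip
        I gray
          I→D: D black — skip
          I→C: C black — skip
          I→M: M is gray → back edge
Back edge closes the cycle M → J → H → A → I → M; its vertices are {A, H, I, J, M}.

A, H, I, J, M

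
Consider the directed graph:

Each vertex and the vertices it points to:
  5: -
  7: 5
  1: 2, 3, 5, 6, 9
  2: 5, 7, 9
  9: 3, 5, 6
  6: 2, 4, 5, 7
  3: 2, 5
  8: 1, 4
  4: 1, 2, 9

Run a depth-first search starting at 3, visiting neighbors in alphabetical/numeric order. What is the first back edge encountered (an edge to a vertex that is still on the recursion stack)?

9→3

DFS from 3 (visiting neighbors in alphabetical/numeric order); mark gray on enter, black on exit:
3 gray
  2 gray
    5 gray
    5 black
    7 gray
      7→5: 5 black — skip
    7 black
    9 gray
      9→3: 3 is gray → back edge
First back edge: 9 → 3.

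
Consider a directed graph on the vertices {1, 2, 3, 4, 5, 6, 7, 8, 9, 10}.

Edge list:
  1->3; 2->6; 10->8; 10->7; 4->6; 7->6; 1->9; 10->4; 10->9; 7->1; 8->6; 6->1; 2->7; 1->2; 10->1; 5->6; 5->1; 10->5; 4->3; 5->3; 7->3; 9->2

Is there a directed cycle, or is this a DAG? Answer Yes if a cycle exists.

Yes

DFS with white/gray/black marking, starting from 5:
5 gray
  6 gray
    1 gray
      9 gray
        2 gray
          2→6: 6 is gray → back edge
Back edge found, so a cycle exists: 6 → 1 → 9 → 2 → 6.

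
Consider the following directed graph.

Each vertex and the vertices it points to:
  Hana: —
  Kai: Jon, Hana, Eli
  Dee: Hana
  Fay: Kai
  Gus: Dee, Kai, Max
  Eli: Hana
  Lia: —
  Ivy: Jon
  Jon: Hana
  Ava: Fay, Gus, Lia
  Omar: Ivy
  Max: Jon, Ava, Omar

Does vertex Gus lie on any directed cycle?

Yes

Gus is on a cycle iff Gus can reach itself via ≥1 edge.
Gus → Max → Ava → Gus — yes.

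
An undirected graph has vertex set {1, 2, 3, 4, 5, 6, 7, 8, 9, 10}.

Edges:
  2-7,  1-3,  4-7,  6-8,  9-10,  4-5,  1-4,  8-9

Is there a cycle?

No

DFS, tracking each vertex's parent; an edge to a visited non-parent vertex closes a cycle.
Start from 6:
visit 6 (parent –)
  visit 8 (parent 6)
    8–6: parent, skip
    visit 9 (parent 8)
      visit 10 (parent 9)
        10–9: parent, skip
      9–8: parent, skip
visit 1 (parent –)
  visit 4 (parent 1)
    4–1: parent, skip
    visit 7 (parent 4)
      visit 2 (parent 7)
        2–7: parent, skip
      7–4: parent, skip
    visit 5 (parent 4)
      5–4: parent, skip
  visit 3 (parent 1)
    3–1: parent, skip
No non-parent visited neighbor found — the graph is a forest.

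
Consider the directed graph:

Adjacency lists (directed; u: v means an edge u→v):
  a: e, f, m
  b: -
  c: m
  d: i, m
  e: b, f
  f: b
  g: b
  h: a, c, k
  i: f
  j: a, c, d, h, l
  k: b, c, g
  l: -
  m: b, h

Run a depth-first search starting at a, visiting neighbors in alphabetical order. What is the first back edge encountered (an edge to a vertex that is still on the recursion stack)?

DFS from a (visiting neighbors in alphabetical order); mark gray on enter, black on exit:
a gray
  e gray
    b gray
    b black
    f gray
      f→b: b black — skip
    f black
  e black
  a→f: f black — skip
  m gray
    m→b: b black — skip
    h gray
      h→a: a is gray → back edge
First back edge: h → a.

h→a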